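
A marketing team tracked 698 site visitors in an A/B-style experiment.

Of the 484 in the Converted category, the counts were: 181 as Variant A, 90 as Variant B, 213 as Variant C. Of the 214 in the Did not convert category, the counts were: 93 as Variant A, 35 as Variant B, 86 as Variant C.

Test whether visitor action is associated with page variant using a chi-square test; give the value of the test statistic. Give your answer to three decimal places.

2.310

Row totals: 484, 214. Column totals: 274, 125, 299. Grand total N = 698.
Expected counts (row total × column total / N):
  Converted, Variant A: 484×274/698 = 189.9943
  Converted, Variant B: 484×125/698 = 86.6762
  Converted, Variant C: 484×299/698 = 207.3295
  Did not convert, Variant A: 214×274/698 = 84.0057
  Did not convert, Variant B: 214×125/698 = 38.3238
  Did not convert, Variant C: 214×299/698 = 91.6705
Contributions (O − E)²/E:
  (181 − 189.9943)²/189.9943 = 0.4258
  (90 − 86.6762)²/86.6762 = 0.1275
  (213 − 207.3295)²/207.3295 = 0.1551
  (93 − 84.0057)²/84.0057 = 0.9630
  (35 − 38.3238)²/38.3238 = 0.2883
  (86 − 91.6705)²/91.6705 = 0.3508
χ² = 0.4258 + 0.1275 + 0.1551 + 0.9630 + 0.2883 + 0.3508 = 2.310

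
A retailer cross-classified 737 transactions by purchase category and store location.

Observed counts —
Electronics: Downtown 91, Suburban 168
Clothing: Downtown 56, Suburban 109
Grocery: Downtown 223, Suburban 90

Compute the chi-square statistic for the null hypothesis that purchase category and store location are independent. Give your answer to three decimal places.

Row totals: 259, 165, 313. Column totals: 370, 367. Grand total N = 737.
Expected counts (row total × column total / N):
  Electronics, Downtown: 259×370/737 = 130.0271
  Electronics, Suburban: 259×367/737 = 128.9729
  Clothing, Downtown: 165×370/737 = 82.8358
  Clothing, Suburban: 165×367/737 = 82.1642
  Grocery, Downtown: 313×370/737 = 157.1370
  Grocery, Suburban: 313×367/737 = 155.8630
Contributions (O − E)²/E:
  (91 − 130.0271)²/130.0271 = 11.7138
  (168 − 128.9729)²/128.9729 = 11.8096
  (56 − 82.8358)²/82.8358 = 8.6938
  (109 − 82.1642)²/82.1642 = 8.7649
  (223 − 157.1370)²/157.1370 = 27.6061
  (90 − 155.8630)²/155.8630 = 27.8317
χ² = 11.7138 + 11.8096 + 8.6938 + 8.7649 + 27.6061 + 27.8317 = 96.420

96.420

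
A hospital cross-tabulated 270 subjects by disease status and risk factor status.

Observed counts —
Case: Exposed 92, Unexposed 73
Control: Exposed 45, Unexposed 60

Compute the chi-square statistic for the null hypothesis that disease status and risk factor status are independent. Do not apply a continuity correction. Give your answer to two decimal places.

Row totals: 165, 105. Column totals: 137, 133. Grand total N = 270.
Expected counts (row total × column total / N):
  Case, Exposed: 165×137/270 = 83.722
  Case, Unexposed: 165×133/270 = 81.278
  Control, Exposed: 105×137/270 = 53.278
  Control, Unexposed: 105×133/270 = 51.722
Contributions (O − E)²/E:
  (92 − 83.722)²/83.722 = 0.8185
  (73 − 81.278)²/81.278 = 0.8431
  (45 − 53.278)²/53.278 = 1.2862
  (60 − 51.722)²/51.722 = 1.3249
χ² = 0.8185 + 0.8431 + 1.2862 + 1.3249 = 4.27

4.27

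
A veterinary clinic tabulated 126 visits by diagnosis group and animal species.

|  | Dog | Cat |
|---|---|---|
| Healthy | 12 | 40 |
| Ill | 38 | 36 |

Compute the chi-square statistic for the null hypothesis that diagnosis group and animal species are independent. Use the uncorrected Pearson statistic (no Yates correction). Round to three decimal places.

10.200

Row totals: 52, 74. Column totals: 50, 76. Grand total N = 126.
Expected counts (row total × column total / N):
  Healthy, Dog: 52×50/126 = 20.6349
  Healthy, Cat: 52×76/126 = 31.3651
  Ill, Dog: 74×50/126 = 29.3651
  Ill, Cat: 74×76/126 = 44.6349
Contributions (O − E)²/E:
  (12 − 20.6349)²/20.6349 = 3.6134
  (40 − 31.3651)²/31.3651 = 2.3772
  (38 − 29.3651)²/29.3651 = 2.5391
  (36 − 44.6349)²/44.6349 = 1.6705
χ² = 3.6134 + 2.3772 + 2.5391 + 1.6705 = 10.200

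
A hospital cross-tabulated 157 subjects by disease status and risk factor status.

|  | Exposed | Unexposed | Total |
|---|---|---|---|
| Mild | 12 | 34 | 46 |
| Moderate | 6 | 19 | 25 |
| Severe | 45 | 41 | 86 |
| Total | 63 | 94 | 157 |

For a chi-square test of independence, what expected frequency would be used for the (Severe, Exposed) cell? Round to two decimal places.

Row total (Severe) = 86; column total (Exposed) = 63; grand total N = 157.
Expected count = (row total × column total) / N = 86 × 63 / 157 = 34.51.

34.51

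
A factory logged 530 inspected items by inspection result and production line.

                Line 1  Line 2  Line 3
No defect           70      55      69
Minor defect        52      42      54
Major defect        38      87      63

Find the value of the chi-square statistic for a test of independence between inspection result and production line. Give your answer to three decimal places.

Row totals: 194, 148, 188. Column totals: 160, 184, 186. Grand total N = 530.
Expected counts (row total × column total / N):
  No defect, Line 1: 194×160/530 = 58.5660
  No defect, Line 2: 194×184/530 = 67.3509
  No defect, Line 3: 194×186/530 = 68.0830
  Minor defect, Line 1: 148×160/530 = 44.6792
  Minor defect, Line 2: 148×184/530 = 51.3811
  Minor defect, Line 3: 148×186/530 = 51.9396
  Major defect, Line 1: 188×160/530 = 56.7547
  Major defect, Line 2: 188×184/530 = 65.2679
  Major defect, Line 3: 188×186/530 = 65.9774
Contributions (O − E)²/E:
  (70 − 58.5660)²/58.5660 = 2.2323
  (55 − 67.3509)²/67.3509 = 2.2649
  (69 − 68.0830)²/68.0830 = 0.0124
  (52 − 44.6792)²/44.6792 = 1.1995
  (42 − 51.3811)²/51.3811 = 1.7128
  (54 − 51.9396)²/51.9396 = 0.0817
  (38 − 56.7547)²/56.7547 = 6.1975
  (87 − 65.2679)²/65.2679 = 7.2361
  (63 − 65.9774)²/65.9774 = 0.1344
χ² = 2.2323 + 2.2649 + 0.0124 + 1.1995 + 1.7128 + 0.0817 + 6.1975 + 7.2361 + 0.1344 = 21.072

21.072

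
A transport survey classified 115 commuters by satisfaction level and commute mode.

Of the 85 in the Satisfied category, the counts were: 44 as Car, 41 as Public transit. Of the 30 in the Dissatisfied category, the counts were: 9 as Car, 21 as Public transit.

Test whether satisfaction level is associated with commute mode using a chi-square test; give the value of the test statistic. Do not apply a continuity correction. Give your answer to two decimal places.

Row totals: 85, 30. Column totals: 53, 62. Grand total N = 115.
Expected counts (row total × column total / N):
  Satisfied, Car: 85×53/115 = 39.174
  Satisfied, Public transit: 85×62/115 = 45.826
  Dissatisfied, Car: 30×53/115 = 13.826
  Dissatisfied, Public transit: 30×62/115 = 16.174
Contributions (O − E)²/E:
  (44 − 39.174)²/39.174 = 0.5945
  (41 − 45.826)²/45.826 = 0.5082
  (9 − 13.826)²/13.826 = 1.6845
  (21 − 16.174)²/16.174 = 1.4400
χ² = 0.5945 + 0.5082 + 1.6845 + 1.4400 = 4.23

4.23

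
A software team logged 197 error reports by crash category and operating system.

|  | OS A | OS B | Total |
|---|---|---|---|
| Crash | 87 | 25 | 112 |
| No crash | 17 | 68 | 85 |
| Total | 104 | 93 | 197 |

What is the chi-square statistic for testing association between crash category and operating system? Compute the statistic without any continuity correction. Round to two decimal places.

64.51

Grand total N = 197.
Expected counts (row total × column total / N):
  Crash, OS A: 112×104/197 = 59.127
  Crash, OS B: 112×93/197 = 52.873
  No crash, OS A: 85×104/197 = 44.873
  No crash, OS B: 85×93/197 = 40.127
Contributions (O − E)²/E:
  (87 − 59.127)²/59.127 = 13.1396
  (25 − 52.873)²/52.873 = 14.6938
  (17 − 44.873)²/44.873 = 17.3134
  (68 − 40.127)²/40.127 = 19.3611
χ² = 13.1396 + 14.6938 + 17.3134 + 19.3611 = 64.51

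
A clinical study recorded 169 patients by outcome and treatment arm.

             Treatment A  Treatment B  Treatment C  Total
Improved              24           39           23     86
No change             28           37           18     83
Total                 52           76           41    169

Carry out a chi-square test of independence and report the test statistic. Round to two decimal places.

0.92

Grand total N = 169.
Expected counts (row total × column total / N):
  Improved, Treatment A: 86×52/169 = 26.462
  Improved, Treatment B: 86×76/169 = 38.675
  Improved, Treatment C: 86×41/169 = 20.864
  No change, Treatment A: 83×52/169 = 25.538
  No change, Treatment B: 83×76/169 = 37.325
  No change, Treatment C: 83×41/169 = 20.136
Contributions (O − E)²/E:
  (24 − 26.462)²/26.462 = 0.2291
  (39 − 38.675)²/38.675 = 0.0027
  (23 − 20.864)²/20.864 = 0.2187
  (28 − 25.538)²/25.538 = 0.2373
  (37 − 37.325)²/37.325 = 0.0028
  (18 − 20.136)²/20.136 = 0.2266
χ² = 0.2291 + 0.0027 + 0.2187 + 0.2373 + 0.0028 + 0.2266 = 0.92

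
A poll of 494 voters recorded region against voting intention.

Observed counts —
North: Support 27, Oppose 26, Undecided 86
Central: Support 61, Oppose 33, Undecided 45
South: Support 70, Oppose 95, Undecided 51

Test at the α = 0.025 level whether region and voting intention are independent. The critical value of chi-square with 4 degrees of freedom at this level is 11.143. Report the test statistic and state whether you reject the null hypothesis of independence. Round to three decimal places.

Row totals: 139, 139, 216. Column totals: 158, 154, 182. Grand total N = 494.
Expected counts (row total × column total / N):
  North, Support: 139×158/494 = 44.4575
  North, Oppose: 139×154/494 = 43.3320
  North, Undecided: 139×182/494 = 51.2105
  Central, Support: 139×158/494 = 44.4575
  Central, Oppose: 139×154/494 = 43.3320
  Central, Undecided: 139×182/494 = 51.2105
  South, Support: 216×158/494 = 69.0850
  South, Oppose: 216×154/494 = 67.3360
  South, Undecided: 216×182/494 = 79.5789
Contributions (O − E)²/E:
  (27 − 44.4575)²/44.4575 = 6.8552
  (26 − 43.3320)²/43.3320 = 6.9325
  (86 − 51.2105)²/51.2105 = 23.6340
  (61 − 44.4575)²/44.4575 = 6.1554
  (33 − 43.3320)²/43.3320 = 2.4635
  (45 − 51.2105)²/51.2105 = 0.7532
  (70 − 69.0850)²/69.0850 = 0.0121
  (95 − 67.3360)²/67.3360 = 11.3653
  (51 − 79.5789)²/79.5789 = 10.2634
χ² = 6.8552 + 6.9325 + 23.6340 + 6.1554 + 2.4635 + 0.7532 + 0.0121 + 11.3653 + 10.2634 = 68.435
df = (3−1)(3−1) = 4. Since 68.435 > 11.143, reject the null hypothesis of independence at α = 0.025.

68.435; reject H₀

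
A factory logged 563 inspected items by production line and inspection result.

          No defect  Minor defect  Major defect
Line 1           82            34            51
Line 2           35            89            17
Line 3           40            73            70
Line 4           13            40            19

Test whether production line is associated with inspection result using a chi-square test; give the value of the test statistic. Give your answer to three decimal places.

86.055

Row totals: 167, 141, 183, 72. Column totals: 170, 236, 157. Grand total N = 563.
Expected counts (row total × column total / N):
  Line 1, No defect: 167×170/563 = 50.4263
  Line 1, Minor defect: 167×236/563 = 70.0036
  Line 1, Major defect: 167×157/563 = 46.5702
  Line 2, No defect: 141×170/563 = 42.5755
  Line 2, Minor defect: 141×236/563 = 59.1048
  Line 2, Major defect: 141×157/563 = 39.3197
  Line 3, No defect: 183×170/563 = 55.2575
  Line 3, Minor defect: 183×236/563 = 76.7105
  Line 3, Major defect: 183×157/563 = 51.0320
  Line 4, No defect: 72×170/563 = 21.7407
  Line 4, Minor defect: 72×236/563 = 30.1812
  Line 4, Major defect: 72×157/563 = 20.0782
Contributions (O − E)²/E:
  (82 − 50.4263)²/50.4263 = 19.7694
  (34 − 70.0036)²/70.0036 = 18.5170
  (51 − 46.5702)²/46.5702 = 0.4214
  (35 − 42.5755)²/42.5755 = 1.3479
  (89 − 59.1048)²/59.1048 = 15.1210
  (17 − 39.3197)²/39.3197 = 12.6697
  (40 − 55.2575)²/55.2575 = 4.2128
  (73 − 76.7105)²/76.7105 = 0.1795
  (70 − 51.0320)²/51.0320 = 7.0502
  (13 − 21.7407)²/21.7407 = 3.5141
  (40 − 30.1812)²/30.1812 = 3.1943
  (19 − 20.0782)²/20.0782 = 0.0579
χ² = 19.7694 + 18.5170 + 0.4214 + 1.3479 + 15.1210 + 12.6697 + 4.2128 + 0.1795 + 7.0502 + 3.5141 + 3.1943 + 0.0579 = 86.055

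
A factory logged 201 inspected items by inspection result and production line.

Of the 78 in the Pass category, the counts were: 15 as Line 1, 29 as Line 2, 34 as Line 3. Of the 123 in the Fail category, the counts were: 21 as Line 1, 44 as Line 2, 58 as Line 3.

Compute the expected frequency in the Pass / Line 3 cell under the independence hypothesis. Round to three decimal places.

35.701

Row total (Pass) = 78; column total (Line 3) = 92; grand total N = 201.
Expected count = (row total × column total) / N = 78 × 92 / 201 = 35.701.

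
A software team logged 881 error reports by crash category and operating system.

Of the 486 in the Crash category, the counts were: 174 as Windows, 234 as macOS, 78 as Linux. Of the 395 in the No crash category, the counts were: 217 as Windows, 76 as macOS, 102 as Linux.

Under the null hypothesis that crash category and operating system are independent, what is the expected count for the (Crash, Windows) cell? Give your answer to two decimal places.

215.69

Row total (Crash) = 486; column total (Windows) = 391; grand total N = 881.
Expected count = (row total × column total) / N = 486 × 391 / 881 = 215.69.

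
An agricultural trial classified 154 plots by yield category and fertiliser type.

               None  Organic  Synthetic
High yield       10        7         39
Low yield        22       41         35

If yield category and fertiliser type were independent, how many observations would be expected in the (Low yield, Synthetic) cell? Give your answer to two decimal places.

47.09

Row total (Low yield) = 98; column total (Synthetic) = 74; grand total N = 154.
Expected count = (row total × column total) / N = 98 × 74 / 154 = 47.09.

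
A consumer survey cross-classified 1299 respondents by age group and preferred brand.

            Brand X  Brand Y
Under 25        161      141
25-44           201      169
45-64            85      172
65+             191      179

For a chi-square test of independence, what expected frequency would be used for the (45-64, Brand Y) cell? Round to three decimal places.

130.775

Row total (45-64) = 257; column total (Brand Y) = 661; grand total N = 1299.
Expected count = (row total × column total) / N = 257 × 661 / 1299 = 130.775.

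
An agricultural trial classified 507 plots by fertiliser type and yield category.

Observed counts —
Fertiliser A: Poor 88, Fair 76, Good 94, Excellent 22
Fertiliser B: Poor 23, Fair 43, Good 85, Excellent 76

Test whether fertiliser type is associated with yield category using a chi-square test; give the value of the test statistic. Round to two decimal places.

Row totals: 280, 227. Column totals: 111, 119, 179, 98. Grand total N = 507.
Expected counts (row total × column total / N):
  Fertiliser A, Poor: 280×111/507 = 61.301775
  Fertiliser A, Fair: 280×119/507 = 65.719921
  Fertiliser A, Good: 280×179/507 = 98.856016
  Fertiliser A, Excellent: 280×98/507 = 54.122288
  Fertiliser B, Poor: 227×111/507 = 49.698225
  Fertiliser B, Fair: 227×119/507 = 53.280079
  Fertiliser B, Good: 227×179/507 = 80.143984
  Fertiliser B, Excellent: 227×98/507 = 43.877712
Contributions (O − E)²/E:
  (88 − 61.301775)²/61.301775 = 11.6276
  (76 − 65.719921)²/65.719921 = 1.6080
  (94 − 98.856016)²/98.856016 = 0.2385
  (22 − 54.122288)²/54.122288 = 19.0650
  (23 − 49.698225)²/49.698225 = 14.3425
  (43 − 53.280079)²/53.280079 = 1.9835
  (85 − 80.143984)²/80.143984 = 0.2942
  (76 − 43.877712)²/43.877712 = 23.5163
χ² = 11.6276 + 1.6080 + 0.2385 + 19.0650 + 14.3425 + 1.9835 + 0.2942 + 23.5163 = 72.68

72.68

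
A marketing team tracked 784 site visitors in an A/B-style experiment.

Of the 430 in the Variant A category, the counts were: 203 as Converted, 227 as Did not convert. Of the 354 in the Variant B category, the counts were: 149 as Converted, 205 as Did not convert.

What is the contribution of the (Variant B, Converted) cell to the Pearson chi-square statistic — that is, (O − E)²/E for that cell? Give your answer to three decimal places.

0.621

Row total (Variant B) = 354; column total (Converted) = 352; N = 784.
Expected count E = 354 × 352 / 784 = 158.9388.
Contribution = (O − E)²/E = (149 − 158.9388)² / 158.9388 = 0.621.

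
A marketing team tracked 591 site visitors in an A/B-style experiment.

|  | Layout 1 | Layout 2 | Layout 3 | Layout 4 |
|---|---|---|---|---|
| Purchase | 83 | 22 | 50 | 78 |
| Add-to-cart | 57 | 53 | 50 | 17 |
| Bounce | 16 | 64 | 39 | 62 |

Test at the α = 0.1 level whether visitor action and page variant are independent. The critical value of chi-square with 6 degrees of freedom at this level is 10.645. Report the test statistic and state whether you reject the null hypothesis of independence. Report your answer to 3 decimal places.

94.224; reject H₀

Row totals: 233, 177, 181. Column totals: 156, 139, 139, 157. Grand total N = 591.
Expected counts (row total × column total / N):
  Purchase, Layout 1: 233×156/591 = 61.5025
  Purchase, Layout 2: 233×139/591 = 54.8003
  Purchase, Layout 3: 233×139/591 = 54.8003
  Purchase, Layout 4: 233×157/591 = 61.8968
  Add-to-cart, Layout 1: 177×156/591 = 46.7208
  Add-to-cart, Layout 2: 177×139/591 = 41.6294
  Add-to-cart, Layout 3: 177×139/591 = 41.6294
  Add-to-cart, Layout 4: 177×157/591 = 47.0203
  Bounce, Layout 1: 181×156/591 = 47.7766
  Bounce, Layout 2: 181×139/591 = 42.5702
  Bounce, Layout 3: 181×139/591 = 42.5702
  Bounce, Layout 4: 181×157/591 = 48.0829
Contributions (O − E)²/E:
  (83 − 61.5025)²/61.5025 = 7.5142
  (22 − 54.8003)²/54.8003 = 19.6324
  (50 − 54.8003)²/54.8003 = 0.4205
  (78 − 61.8968)²/61.8968 = 4.1894
  (57 − 46.7208)²/46.7208 = 2.2616
  (53 − 41.6294)²/41.6294 = 3.1058
  (50 − 41.6294)²/41.6294 = 1.6831
  (17 − 47.0203)²/47.0203 = 19.1666
  (16 − 47.7766)²/47.7766 = 21.1349
  (64 − 42.5702)²/42.5702 = 10.7877
  (39 − 42.5702)²/42.5702 = 0.2994
  (62 − 48.0829)²/48.0829 = 4.0282
χ² = 7.5142 + 19.6324 + 0.4205 + 4.1894 + 2.2616 + 3.1058 + 1.6831 + 19.1666 + 21.1349 + 10.7877 + 0.2994 + 4.0282 = 94.224
df = (3−1)(4−1) = 6. Since 94.224 > 10.645, reject the null hypothesis of independence at α = 0.1.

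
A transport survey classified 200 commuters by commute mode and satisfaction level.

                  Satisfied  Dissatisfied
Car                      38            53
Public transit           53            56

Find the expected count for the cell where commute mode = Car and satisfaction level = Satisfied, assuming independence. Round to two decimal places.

Row total (Car) = 91; column total (Satisfied) = 91; grand total N = 200.
Expected count = (row total × column total) / N = 91 × 91 / 200 = 41.41.

41.41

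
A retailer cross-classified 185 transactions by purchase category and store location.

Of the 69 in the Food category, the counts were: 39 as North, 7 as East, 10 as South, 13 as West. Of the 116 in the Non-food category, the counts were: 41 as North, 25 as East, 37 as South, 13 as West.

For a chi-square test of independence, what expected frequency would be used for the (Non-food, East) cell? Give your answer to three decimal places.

20.065

Row total (Non-food) = 116; column total (East) = 32; grand total N = 185.
Expected count = (row total × column total) / N = 116 × 32 / 185 = 20.065.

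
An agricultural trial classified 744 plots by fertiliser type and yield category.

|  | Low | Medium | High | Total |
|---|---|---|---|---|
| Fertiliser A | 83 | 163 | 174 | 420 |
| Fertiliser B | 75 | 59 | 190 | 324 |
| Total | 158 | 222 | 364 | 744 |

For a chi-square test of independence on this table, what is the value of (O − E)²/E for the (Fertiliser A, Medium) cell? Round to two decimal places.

11.33

Row total (Fertiliser A) = 420; column total (Medium) = 222; N = 744.
Expected count E = 420 × 222 / 744 = 125.323.
Contribution = (O − E)²/E = (163 − 125.323)² / 125.323 = 11.33.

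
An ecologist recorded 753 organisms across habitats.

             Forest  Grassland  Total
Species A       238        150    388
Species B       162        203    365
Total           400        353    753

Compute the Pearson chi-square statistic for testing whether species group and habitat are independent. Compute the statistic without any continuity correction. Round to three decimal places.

21.715

Grand total N = 753.
Expected counts (row total × column total / N):
  Species A, Forest: 388×400/753 = 206.1089
  Species A, Grassland: 388×353/753 = 181.8911
  Species B, Forest: 365×400/753 = 193.8911
  Species B, Grassland: 365×353/753 = 171.1089
Contributions (O − E)²/E:
  (238 − 206.1089)²/206.1089 = 4.9345
  (150 − 181.8911)²/181.8911 = 5.5915
  (162 − 193.8911)²/193.8911 = 5.2454
  (203 − 171.1089)²/171.1089 = 5.9438
χ² = 4.9345 + 5.5915 + 5.2454 + 5.9438 = 21.715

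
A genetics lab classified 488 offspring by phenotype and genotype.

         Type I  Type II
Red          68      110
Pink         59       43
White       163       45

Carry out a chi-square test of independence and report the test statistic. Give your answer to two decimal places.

64.30

Row totals: 178, 102, 208. Column totals: 290, 198. Grand total N = 488.
Expected counts (row total × column total / N):
  Red, Type I: 178×290/488 = 105.779
  Red, Type II: 178×198/488 = 72.221
  Pink, Type I: 102×290/488 = 60.615
  Pink, Type II: 102×198/488 = 41.385
  White, Type I: 208×290/488 = 123.607
  White, Type II: 208×198/488 = 84.393
Contributions (O − E)²/E:
  (68 − 105.779)²/105.779 = 13.4928
  (110 − 72.221)²/72.221 = 19.7623
  (59 − 60.615)²/60.615 = 0.0430
  (43 − 41.385)²/41.385 = 0.0630
  (163 − 123.607)²/123.607 = 12.5544
  (45 − 84.393)²/84.393 = 18.3879
χ² = 13.4928 + 19.7623 + 0.0430 + 0.0630 + 12.5544 + 18.3879 = 64.30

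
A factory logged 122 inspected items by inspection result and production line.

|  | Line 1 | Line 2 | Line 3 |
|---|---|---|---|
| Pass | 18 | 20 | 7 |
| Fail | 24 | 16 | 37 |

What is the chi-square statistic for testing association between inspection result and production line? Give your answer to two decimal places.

Row totals: 45, 77. Column totals: 42, 36, 44. Grand total N = 122.
Expected counts (row total × column total / N):
  Pass, Line 1: 45×42/122 = 15.492
  Pass, Line 2: 45×36/122 = 13.279
  Pass, Line 3: 45×44/122 = 16.230
  Fail, Line 1: 77×42/122 = 26.508
  Fail, Line 2: 77×36/122 = 22.721
  Fail, Line 3: 77×44/122 = 27.770
Contributions (O − E)²/E:
  (18 − 15.492)²/15.492 = 0.4060
  (20 − 13.279)²/13.279 = 3.4018
  (7 − 16.230)²/16.230 = 5.2491
  (24 − 26.508)²/26.508 = 0.2373
  (16 − 22.721)²/22.721 = 1.9881
  (37 − 27.770)²/27.770 = 3.0678
χ² = 0.4060 + 3.4018 + 5.2491 + 0.2373 + 1.9881 + 3.0678 = 14.35

14.35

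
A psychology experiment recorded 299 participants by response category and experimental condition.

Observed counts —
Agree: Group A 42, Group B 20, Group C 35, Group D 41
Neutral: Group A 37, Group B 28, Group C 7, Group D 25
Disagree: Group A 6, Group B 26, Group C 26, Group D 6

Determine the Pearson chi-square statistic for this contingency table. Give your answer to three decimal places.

52.013

Row totals: 138, 97, 64. Column totals: 85, 74, 68, 72. Grand total N = 299.
Expected counts (row total × column total / N):
  Agree, Group A: 138×85/299 = 39.2308
  Agree, Group B: 138×74/299 = 34.1538
  Agree, Group C: 138×68/299 = 31.3846
  Agree, Group D: 138×72/299 = 33.2308
  Neutral, Group A: 97×85/299 = 27.5753
  Neutral, Group B: 97×74/299 = 24.0067
  Neutral, Group C: 97×68/299 = 22.0602
  Neutral, Group D: 97×72/299 = 23.3579
  Disagree, Group A: 64×85/299 = 18.1940
  Disagree, Group B: 64×74/299 = 15.8395
  Disagree, Group C: 64×68/299 = 14.5552
  Disagree, Group D: 64×72/299 = 15.4114
Contributions (O − E)²/E:
  (42 − 39.2308)²/39.2308 = 0.1955
  (20 − 34.1538)²/34.1538 = 5.8655
  (35 − 31.3846)²/31.3846 = 0.4165
  (41 − 33.2308)²/33.2308 = 1.8164
  (37 − 27.5753)²/27.5753 = 3.2212
  (28 − 24.0067)²/24.0067 = 0.6642
  (7 − 22.0602)²/22.0602 = 10.2814
  (25 − 23.3579)²/23.3579 = 0.1154
  (6 − 18.1940)²/18.1940 = 8.1727
  (26 − 15.8395)²/15.8395 = 6.5176
  (26 − 14.5552)²/14.5552 = 8.9991
  (6 − 15.4114)²/15.4114 = 5.7473
χ² = 0.1955 + 5.8655 + 0.4165 + 1.8164 + 3.2212 + 0.6642 + 10.2814 + 0.1154 + 8.1727 + 6.5176 + 8.9991 + 5.7473 = 52.013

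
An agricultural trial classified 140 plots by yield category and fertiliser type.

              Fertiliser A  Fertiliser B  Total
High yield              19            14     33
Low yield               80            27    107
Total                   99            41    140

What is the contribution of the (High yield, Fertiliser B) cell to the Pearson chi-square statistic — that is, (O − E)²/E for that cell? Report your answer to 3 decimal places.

Row total (High yield) = 33; column total (Fertiliser B) = 41; N = 140.
Expected count E = 33 × 41 / 140 = 9.6643.
Contribution = (O − E)²/E = (14 − 9.6643)² / 9.6643 = 1.945.

1.945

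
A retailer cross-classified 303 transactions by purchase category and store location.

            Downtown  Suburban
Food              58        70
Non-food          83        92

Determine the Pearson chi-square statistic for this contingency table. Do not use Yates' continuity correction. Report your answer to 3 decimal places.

Row totals: 128, 175. Column totals: 141, 162. Grand total N = 303.
Expected counts (row total × column total / N):
  Food, Downtown: 128×141/303 = 59.5644
  Food, Suburban: 128×162/303 = 68.4356
  Non-food, Downtown: 175×141/303 = 81.4356
  Non-food, Suburban: 175×162/303 = 93.5644
Contributions (O − E)²/E:
  (58 − 59.5644)²/59.5644 = 0.0411
  (70 − 68.4356)²/68.4356 = 0.0358
  (83 − 81.4356)²/81.4356 = 0.0301
  (92 − 93.5644)²/93.5644 = 0.0262
χ² = 0.0411 + 0.0358 + 0.0301 + 0.0262 = 0.133

0.133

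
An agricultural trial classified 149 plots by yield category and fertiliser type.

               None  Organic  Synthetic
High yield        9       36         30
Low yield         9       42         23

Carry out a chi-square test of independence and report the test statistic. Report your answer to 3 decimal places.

1.379

Row totals: 75, 74. Column totals: 18, 78, 53. Grand total N = 149.
Expected counts (row total × column total / N):
  High yield, None: 75×18/149 = 9.0604
  High yield, Organic: 75×78/149 = 39.2617
  High yield, Synthetic: 75×53/149 = 26.6779
  Low yield, None: 74×18/149 = 8.9396
  Low yield, Organic: 74×78/149 = 38.7383
  Low yield, Synthetic: 74×53/149 = 26.3221
Contributions (O − E)²/E:
  (9 − 9.0604)²/9.0604 = 0.0004
  (36 − 39.2617)²/39.2617 = 0.2710
  (30 − 26.6779)²/26.6779 = 0.4137
  (9 − 8.9396)²/8.9396 = 0.0004
  (42 − 38.7383)²/38.7383 = 0.2746
  (23 − 26.3221)²/26.3221 = 0.4193
χ² = 0.0004 + 0.2710 + 0.4137 + 0.0004 + 0.2746 + 0.4193 = 1.379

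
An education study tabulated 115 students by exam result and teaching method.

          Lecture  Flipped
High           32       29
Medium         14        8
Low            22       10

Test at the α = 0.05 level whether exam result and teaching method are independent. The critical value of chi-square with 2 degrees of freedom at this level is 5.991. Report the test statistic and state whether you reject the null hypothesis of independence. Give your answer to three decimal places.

2.534; fail to reject H₀

Row totals: 61, 22, 32. Column totals: 68, 47. Grand total N = 115.
Expected counts (row total × column total / N):
  High, Lecture: 61×68/115 = 36.0696
  High, Flipped: 61×47/115 = 24.9304
  Medium, Lecture: 22×68/115 = 13.0087
  Medium, Flipped: 22×47/115 = 8.9913
  Low, Lecture: 32×68/115 = 18.9217
  Low, Flipped: 32×47/115 = 13.0783
Contributions (O − E)²/E:
  (32 − 36.0696)²/36.0696 = 0.4592
  (29 − 24.9304)²/24.9304 = 0.6643
  (14 − 13.0087)²/13.0087 = 0.0755
  (8 − 8.9913)²/8.9913 = 0.1093
  (22 − 18.9217)²/18.9217 = 0.5008
  (10 − 13.0783)²/13.0783 = 0.7246
χ² = 0.4592 + 0.6643 + 0.0755 + 0.1093 + 0.5008 + 0.7246 = 2.534
df = (3−1)(2−1) = 2. Since 2.534 < 5.991, fail to reject the null hypothesis of independence at α = 0.05.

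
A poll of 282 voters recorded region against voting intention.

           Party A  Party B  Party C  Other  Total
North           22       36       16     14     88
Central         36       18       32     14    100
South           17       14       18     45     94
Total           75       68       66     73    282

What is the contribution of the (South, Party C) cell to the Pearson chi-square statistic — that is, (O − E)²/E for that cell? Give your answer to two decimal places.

Row total (South) = 94; column total (Party C) = 66; N = 282.
Expected count E = 94 × 66 / 282 = 22.000.
Contribution = (O − E)²/E = (18 − 22.000)² / 22.000 = 0.73.

0.73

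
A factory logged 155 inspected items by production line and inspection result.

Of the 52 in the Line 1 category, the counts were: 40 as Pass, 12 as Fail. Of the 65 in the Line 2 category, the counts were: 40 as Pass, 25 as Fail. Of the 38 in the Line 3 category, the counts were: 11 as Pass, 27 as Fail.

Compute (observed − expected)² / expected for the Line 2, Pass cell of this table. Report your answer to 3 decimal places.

Row total (Line 2) = 65; column total (Pass) = 91; N = 155.
Expected count E = 65 × 91 / 155 = 38.1613.
Contribution = (O − E)²/E = (40 − 38.1613)² / 38.1613 = 0.089.

0.089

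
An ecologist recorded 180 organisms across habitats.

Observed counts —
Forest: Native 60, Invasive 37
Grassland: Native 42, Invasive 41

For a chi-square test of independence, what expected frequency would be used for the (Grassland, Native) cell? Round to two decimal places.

Row total (Grassland) = 83; column total (Native) = 102; grand total N = 180.
Expected count = (row total × column total) / N = 83 × 102 / 180 = 47.03.

47.03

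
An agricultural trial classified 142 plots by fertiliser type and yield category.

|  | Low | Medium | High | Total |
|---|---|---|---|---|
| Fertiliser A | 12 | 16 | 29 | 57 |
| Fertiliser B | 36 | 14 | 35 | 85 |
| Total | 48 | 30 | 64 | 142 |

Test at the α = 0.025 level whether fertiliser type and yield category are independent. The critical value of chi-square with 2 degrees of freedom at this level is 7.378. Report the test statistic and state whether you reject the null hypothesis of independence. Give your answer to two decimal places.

Grand total N = 142.
Expected counts (row total × column total / N):
  Fertiliser A, Low: 57×48/142 = 19.2676
  Fertiliser A, Medium: 57×30/142 = 12.0423
  Fertiliser A, High: 57×64/142 = 25.6901
  Fertiliser B, Low: 85×48/142 = 28.7324
  Fertiliser B, Medium: 85×30/142 = 17.9577
  Fertiliser B, High: 85×64/142 = 38.3099
Contributions (O − E)²/E:
  (12 − 19.2676)²/19.2676 = 2.7413
  (16 − 12.0423)²/12.0423 = 1.3007
  (29 − 25.6901)²/25.6901 = 0.4264
  (36 − 28.7324)²/28.7324 = 1.8383
  (14 − 17.9577)²/17.9577 = 0.8722
  (35 − 38.3099)²/38.3099 = 0.2860
χ² = 2.7413 + 1.3007 + 0.4264 + 1.8383 + 0.8722 + 0.2860 = 7.46
df = (2−1)(3−1) = 2. Since 7.46 > 7.378, reject the null hypothesis of independence at α = 0.025.

7.46; reject H₀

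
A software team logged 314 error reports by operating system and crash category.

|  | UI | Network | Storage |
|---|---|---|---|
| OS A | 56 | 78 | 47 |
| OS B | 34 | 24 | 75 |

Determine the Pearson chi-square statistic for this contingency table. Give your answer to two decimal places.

33.85

Row totals: 181, 133. Column totals: 90, 102, 122. Grand total N = 314.
Expected counts (row total × column total / N):
  OS A, UI: 181×90/314 = 51.879
  OS A, Network: 181×102/314 = 58.796
  OS A, Storage: 181×122/314 = 70.325
  OS B, UI: 133×90/314 = 38.121
  OS B, Network: 133×102/314 = 43.204
  OS B, Storage: 133×122/314 = 51.675
Contributions (O − E)²/E:
  (56 − 51.879)²/51.879 = 0.3274
  (78 − 58.796)²/58.796 = 6.2724
  (47 − 70.325)²/70.325 = 7.7363
  (34 − 38.121)²/38.121 = 0.4455
  (24 − 43.204)²/43.204 = 8.5361
  (75 − 51.675)²/51.675 = 10.5284
χ² = 0.3274 + 6.2724 + 7.7363 + 0.4455 + 8.5361 + 10.5284 = 33.85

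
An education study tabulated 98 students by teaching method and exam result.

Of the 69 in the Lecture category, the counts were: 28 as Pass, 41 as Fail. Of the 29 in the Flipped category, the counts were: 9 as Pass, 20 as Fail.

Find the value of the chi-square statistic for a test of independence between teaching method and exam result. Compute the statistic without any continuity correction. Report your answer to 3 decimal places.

0.792

Row totals: 69, 29. Column totals: 37, 61. Grand total N = 98.
Expected counts (row total × column total / N):
  Lecture, Pass: 69×37/98 = 26.0510
  Lecture, Fail: 69×61/98 = 42.9490
  Flipped, Pass: 29×37/98 = 10.9490
  Flipped, Fail: 29×61/98 = 18.0510
Contributions (O − E)²/E:
  (28 − 26.0510)²/26.0510 = 0.1458
  (41 − 42.9490)²/42.9490 = 0.0884
  (9 − 10.9490)²/10.9490 = 0.3469
  (20 − 18.0510)²/18.0510 = 0.2104
χ² = 0.1458 + 0.0884 + 0.3469 + 0.2104 = 0.792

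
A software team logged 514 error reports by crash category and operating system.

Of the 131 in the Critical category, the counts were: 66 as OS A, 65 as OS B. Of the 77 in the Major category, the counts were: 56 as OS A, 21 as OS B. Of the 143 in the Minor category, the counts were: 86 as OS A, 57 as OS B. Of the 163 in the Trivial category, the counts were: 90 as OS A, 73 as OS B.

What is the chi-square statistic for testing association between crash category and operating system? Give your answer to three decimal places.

10.763

Row totals: 131, 77, 143, 163. Column totals: 298, 216. Grand total N = 514.
Expected counts (row total × column total / N):
  Critical, OS A: 131×298/514 = 75.9494
  Critical, OS B: 131×216/514 = 55.0506
  Major, OS A: 77×298/514 = 44.6420
  Major, OS B: 77×216/514 = 32.3580
  Minor, OS A: 143×298/514 = 82.9066
  Minor, OS B: 143×216/514 = 60.0934
  Trivial, OS A: 163×298/514 = 94.5019
  Trivial, OS B: 163×216/514 = 68.4981
Contributions (O − E)²/E:
  (66 − 75.9494)²/75.9494 = 1.3034
  (65 − 55.0506)²/55.0506 = 1.7982
  (56 − 44.6420)²/44.6420 = 2.8897
  (21 − 32.3580)²/32.3580 = 3.9868
  (86 − 82.9066)²/82.9066 = 0.1154
  (57 − 60.0934)²/60.0934 = 0.1592
  (90 − 94.5019)²/94.5019 = 0.2145
  (73 − 68.4981)²/68.4981 = 0.2959
χ² = 1.3034 + 1.7982 + 2.8897 + 3.9868 + 0.1154 + 0.1592 + 0.2145 + 0.2959 = 10.763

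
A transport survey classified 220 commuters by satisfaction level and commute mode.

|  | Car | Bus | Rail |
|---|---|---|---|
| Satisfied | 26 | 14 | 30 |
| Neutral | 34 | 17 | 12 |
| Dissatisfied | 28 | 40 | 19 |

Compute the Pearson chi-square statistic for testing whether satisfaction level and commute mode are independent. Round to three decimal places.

21.999

Row totals: 70, 63, 87. Column totals: 88, 71, 61. Grand total N = 220.
Expected counts (row total × column total / N):
  Satisfied, Car: 70×88/220 = 28.0000
  Satisfied, Bus: 70×71/220 = 22.5909
  Satisfied, Rail: 70×61/220 = 19.4091
  Neutral, Car: 63×88/220 = 25.2000
  Neutral, Bus: 63×71/220 = 20.3318
  Neutral, Rail: 63×61/220 = 17.4682
  Dissatisfied, Car: 87×88/220 = 34.8000
  Dissatisfied, Bus: 87×71/220 = 28.0773
  Dissatisfied, Rail: 87×61/220 = 24.1227
Contributions (O − E)²/E:
  (26 − 28.0000)²/28.0000 = 0.1429
  (14 − 22.5909)²/22.5909 = 3.2670
  (30 − 19.4091)²/19.4091 = 5.7791
  (34 − 25.2000)²/25.2000 = 3.0730
  (17 − 20.3318)²/20.3318 = 0.5460
  (12 − 17.4682)²/17.4682 = 1.7118
  (28 − 34.8000)²/34.8000 = 1.3287
  (40 − 28.0773)²/28.0773 = 5.0628
  (19 − 24.1227)²/24.1227 = 1.0879
χ² = 0.1429 + 3.2670 + 5.7791 + 3.0730 + 0.5460 + 1.7118 + 1.3287 + 5.0628 + 1.0879 = 21.999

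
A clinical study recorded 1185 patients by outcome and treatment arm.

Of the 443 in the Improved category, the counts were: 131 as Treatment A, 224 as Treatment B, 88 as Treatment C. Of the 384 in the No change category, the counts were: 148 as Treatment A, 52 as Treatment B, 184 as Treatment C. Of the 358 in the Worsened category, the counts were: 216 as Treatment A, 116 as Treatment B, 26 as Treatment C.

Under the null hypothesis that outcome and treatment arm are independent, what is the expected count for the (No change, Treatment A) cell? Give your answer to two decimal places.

160.41

Row total (No change) = 384; column total (Treatment A) = 495; grand total N = 1185.
Expected count = (row total × column total) / N = 384 × 495 / 1185 = 160.41.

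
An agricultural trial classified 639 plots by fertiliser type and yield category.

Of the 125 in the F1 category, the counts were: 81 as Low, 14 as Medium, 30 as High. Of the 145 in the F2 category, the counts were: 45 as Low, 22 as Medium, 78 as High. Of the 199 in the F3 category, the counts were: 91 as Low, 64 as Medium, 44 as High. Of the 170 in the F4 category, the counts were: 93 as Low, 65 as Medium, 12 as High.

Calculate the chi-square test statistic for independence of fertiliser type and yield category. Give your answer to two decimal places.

116.33

Row totals: 125, 145, 199, 170. Column totals: 310, 165, 164. Grand total N = 639.
Expected counts (row total × column total / N):
  F1, Low: 125×310/639 = 60.6416
  F1, Medium: 125×165/639 = 32.2770
  F1, High: 125×164/639 = 32.0814
  F2, Low: 145×310/639 = 70.3443
  F2, Medium: 145×165/639 = 37.4413
  F2, High: 145×164/639 = 37.2144
  F3, Low: 199×310/639 = 96.5415
  F3, Medium: 199×165/639 = 51.3850
  F3, High: 199×164/639 = 51.0736
  F4, Low: 170×310/639 = 82.4726
  F4, Medium: 170×165/639 = 43.8967
  F4, High: 170×164/639 = 43.6307
Contributions (O − E)²/E:
  (81 − 60.6416)²/60.6416 = 6.8347
  (14 − 32.2770)²/32.2770 = 10.3494
  (30 − 32.0814)²/32.0814 = 0.1350
  (45 − 70.3443)²/70.3443 = 9.1313
  (22 − 37.4413)²/37.4413 = 6.3682
  (78 − 37.2144)²/37.2144 = 44.6995
  (91 − 96.5415)²/96.5415 = 0.3181
  (64 − 51.3850)²/51.3850 = 3.0970
  (44 − 51.0736)²/51.0736 = 0.9797
  (93 − 82.4726)²/82.4726 = 1.3438
  (65 − 43.8967)²/43.8967 = 10.1454
  (12 − 43.6307)²/43.6307 = 22.9311
χ² = 6.8347 + 10.3494 + 0.1350 + 9.1313 + 6.3682 + 44.6995 + 0.3181 + 3.0970 + 0.9797 + 1.3438 + 10.1454 + 22.9311 = 116.33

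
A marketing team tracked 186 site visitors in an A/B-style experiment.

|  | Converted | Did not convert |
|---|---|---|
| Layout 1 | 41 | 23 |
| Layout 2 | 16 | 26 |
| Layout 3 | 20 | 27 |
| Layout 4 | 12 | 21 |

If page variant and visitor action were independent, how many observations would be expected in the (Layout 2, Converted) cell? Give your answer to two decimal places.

20.10

Row total (Layout 2) = 42; column total (Converted) = 89; grand total N = 186.
Expected count = (row total × column total) / N = 42 × 89 / 186 = 20.10.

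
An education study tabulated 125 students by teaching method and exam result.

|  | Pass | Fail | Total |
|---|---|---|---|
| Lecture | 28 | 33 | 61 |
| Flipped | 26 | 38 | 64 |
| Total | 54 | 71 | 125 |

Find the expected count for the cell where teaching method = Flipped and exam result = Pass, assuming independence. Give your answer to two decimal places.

27.65

Row total (Flipped) = 64; column total (Pass) = 54; grand total N = 125.
Expected count = (row total × column total) / N = 64 × 54 / 125 = 27.65.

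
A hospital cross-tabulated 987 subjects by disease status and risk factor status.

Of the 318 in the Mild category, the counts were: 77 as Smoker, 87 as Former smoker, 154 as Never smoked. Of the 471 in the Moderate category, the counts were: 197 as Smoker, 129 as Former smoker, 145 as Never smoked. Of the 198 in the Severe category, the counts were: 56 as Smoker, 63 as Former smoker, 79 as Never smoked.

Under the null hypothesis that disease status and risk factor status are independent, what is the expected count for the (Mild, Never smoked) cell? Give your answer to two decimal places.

Row total (Mild) = 318; column total (Never smoked) = 378; grand total N = 987.
Expected count = (row total × column total) / N = 318 × 378 / 987 = 121.79.

121.79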